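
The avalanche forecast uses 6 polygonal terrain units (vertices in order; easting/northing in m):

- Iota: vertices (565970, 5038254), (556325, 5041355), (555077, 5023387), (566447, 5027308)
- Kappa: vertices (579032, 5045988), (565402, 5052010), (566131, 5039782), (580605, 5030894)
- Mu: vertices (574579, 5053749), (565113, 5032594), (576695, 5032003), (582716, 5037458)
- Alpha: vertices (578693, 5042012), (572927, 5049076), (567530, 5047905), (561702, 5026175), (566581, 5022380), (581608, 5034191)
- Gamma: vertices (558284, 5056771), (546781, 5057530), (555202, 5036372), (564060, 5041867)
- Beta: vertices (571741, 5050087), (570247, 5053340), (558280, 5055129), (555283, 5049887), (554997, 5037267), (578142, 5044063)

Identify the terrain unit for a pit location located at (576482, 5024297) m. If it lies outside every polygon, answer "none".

none

Cast a ray rightward from (576482, 5024297). For each polygon, the edges (by vertex number in listed order) whose endpoints lie on opposite sides of northing = 5024297, where each meets that height, and whether that is right or left of the point:
Iota: 2–3 at easting≈555140.2 (left), 3–4 at easting≈557715.8 (left) → 0 crossings.
Kappa: no edge straddles that height → 0 crossings.
Mu: no edge straddles that height → 0 crossings.
Alpha: 4–5 at easting≈564116.4 (left), 5–6 at easting≈569020.0 (left) → 0 crossings.
Gamma: no edge straddles that height → 0 crossings.
Beta: no edge straddles that height → 0 crossings.
All counts are even, so the point lies outside every listed polygon.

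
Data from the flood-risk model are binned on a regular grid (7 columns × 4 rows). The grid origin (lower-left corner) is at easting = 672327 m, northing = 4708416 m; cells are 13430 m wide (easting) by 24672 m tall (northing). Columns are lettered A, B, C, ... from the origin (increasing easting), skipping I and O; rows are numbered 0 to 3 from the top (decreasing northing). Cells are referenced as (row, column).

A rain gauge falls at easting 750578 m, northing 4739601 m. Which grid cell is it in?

(2, F)

Column index: ⌊(750578 − 672327) / 13430⌋ = ⌊5.827⌋ = 5 → column F
Row offset from origin: ⌊(4739601 − 4708416) / 24672⌋ = ⌊1.264⌋ = 1 → row 2 (counted from top)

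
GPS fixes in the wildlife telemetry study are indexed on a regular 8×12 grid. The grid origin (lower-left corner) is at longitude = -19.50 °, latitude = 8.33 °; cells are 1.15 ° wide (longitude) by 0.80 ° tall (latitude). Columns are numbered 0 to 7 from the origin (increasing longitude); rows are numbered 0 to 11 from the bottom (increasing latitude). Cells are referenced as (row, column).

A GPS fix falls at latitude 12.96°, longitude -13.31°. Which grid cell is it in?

Column index: ⌊(-13.31 − -19.50) / 1.15⌋ = ⌊5.383⌋ = 5
Row offset from origin: ⌊(12.96 − 8.33) / 0.80⌋ = ⌊5.788⌋ = 5 → row 5

(5, 5)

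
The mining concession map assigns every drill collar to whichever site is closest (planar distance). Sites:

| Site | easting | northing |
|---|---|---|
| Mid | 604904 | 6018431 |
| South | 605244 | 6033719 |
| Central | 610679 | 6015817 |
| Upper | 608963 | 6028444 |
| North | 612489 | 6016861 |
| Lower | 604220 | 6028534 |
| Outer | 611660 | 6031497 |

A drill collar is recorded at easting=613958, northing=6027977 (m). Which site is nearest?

Outer

Squared distances to each site:
Mid: 173101032.000; South: 108904360.000; Central: 158617441.000; Upper: 25168114.000; North: 125723417.000; Lower: 95138893.000; Outer: 17671204.000.
Minimum at Outer.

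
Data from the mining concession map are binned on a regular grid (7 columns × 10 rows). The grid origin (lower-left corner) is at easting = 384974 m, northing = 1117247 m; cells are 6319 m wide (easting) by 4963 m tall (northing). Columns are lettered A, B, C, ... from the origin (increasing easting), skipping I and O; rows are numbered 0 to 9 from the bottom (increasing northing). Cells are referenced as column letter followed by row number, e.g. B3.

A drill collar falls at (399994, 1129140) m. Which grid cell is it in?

C2

Column index: ⌊(399994 − 384974) / 6319⌋ = ⌊2.377⌋ = 2 → column C
Row offset from origin: ⌊(1129140 − 1117247) / 4963⌋ = ⌊2.396⌋ = 2 → row 2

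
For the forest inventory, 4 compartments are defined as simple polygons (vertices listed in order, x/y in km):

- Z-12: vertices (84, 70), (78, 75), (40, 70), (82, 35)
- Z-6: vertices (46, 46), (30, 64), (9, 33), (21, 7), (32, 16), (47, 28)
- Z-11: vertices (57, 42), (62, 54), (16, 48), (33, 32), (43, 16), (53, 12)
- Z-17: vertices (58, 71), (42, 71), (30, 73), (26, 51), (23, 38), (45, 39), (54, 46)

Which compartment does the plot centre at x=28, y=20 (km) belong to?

Z-6

Cast a ray rightward from (28, 20). For each polygon, the edges (by vertex number in listed order) whose endpoints lie on opposite sides of y = 20, where each meets that height, and whether that is right or left of the point:
Z-12: no edge straddles that height → 0 crossings.
Z-6: 3–4 at x≈15.0 (left), 5–6 at x≈37.0 (right) → 1 crossing.
Z-11: 4–5 at x≈40.5 (right), 6–1 at x≈54.1 (right) → 2 crossings.
Z-17: no edge straddles that height → 0 crossings.
Only Z-6 has an odd count, so the point is inside Z-6.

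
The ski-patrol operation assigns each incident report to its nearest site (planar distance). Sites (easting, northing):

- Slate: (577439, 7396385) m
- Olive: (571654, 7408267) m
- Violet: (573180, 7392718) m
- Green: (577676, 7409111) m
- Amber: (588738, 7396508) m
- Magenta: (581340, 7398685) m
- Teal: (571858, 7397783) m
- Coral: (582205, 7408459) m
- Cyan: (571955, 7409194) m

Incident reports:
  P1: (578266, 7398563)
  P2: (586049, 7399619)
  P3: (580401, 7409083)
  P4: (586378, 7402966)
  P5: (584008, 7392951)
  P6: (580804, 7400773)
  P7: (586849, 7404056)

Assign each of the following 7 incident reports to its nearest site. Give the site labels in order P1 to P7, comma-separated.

Slate, Amber, Coral, Magenta, Amber, Magenta, Coral

P1 → Slate (d²=5427613.00)
P2 → Amber (d²=16909042.00)
P3 → Coral (d²=3643792.00)
P4 → Magenta (d²=43708405.00)
P5 → Amber (d²=35025149.00)
P6 → Magenta (d²=4647040.00)
P7 → Coral (d²=40953145.00)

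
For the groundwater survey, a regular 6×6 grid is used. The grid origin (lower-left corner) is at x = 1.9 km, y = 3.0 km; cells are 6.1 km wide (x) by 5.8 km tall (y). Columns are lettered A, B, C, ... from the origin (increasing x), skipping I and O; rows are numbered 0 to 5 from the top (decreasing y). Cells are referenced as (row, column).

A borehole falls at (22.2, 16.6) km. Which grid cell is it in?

Column index: ⌊(22.2 − 1.9) / 6.1⌋ = ⌊3.328⌋ = 3 → column D
Row offset from origin: ⌊(16.6 − 3.0) / 5.8⌋ = ⌊2.345⌋ = 2 → row 3 (counted from top)

(3, D)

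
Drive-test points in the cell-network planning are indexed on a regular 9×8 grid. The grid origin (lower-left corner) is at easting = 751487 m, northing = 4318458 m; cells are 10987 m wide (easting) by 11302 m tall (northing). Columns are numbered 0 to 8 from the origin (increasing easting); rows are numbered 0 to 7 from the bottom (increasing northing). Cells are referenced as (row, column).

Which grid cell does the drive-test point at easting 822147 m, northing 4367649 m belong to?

Column index: ⌊(822147 − 751487) / 10987⌋ = ⌊6.431⌋ = 6
Row offset from origin: ⌊(4367649 − 4318458) / 11302⌋ = ⌊4.352⌋ = 4 → row 4

(4, 6)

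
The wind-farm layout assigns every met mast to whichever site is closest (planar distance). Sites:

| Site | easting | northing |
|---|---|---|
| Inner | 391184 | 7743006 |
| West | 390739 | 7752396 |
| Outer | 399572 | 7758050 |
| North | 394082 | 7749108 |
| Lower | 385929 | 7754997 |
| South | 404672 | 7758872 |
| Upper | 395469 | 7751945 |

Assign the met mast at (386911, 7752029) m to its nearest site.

Squared distances to each site:
Inner: 99673058.000; West: 14788273.000; Outer: 196553362.000; North: 59955482.000; Lower: 9773348.000; South: 362279770.000; Upper: 73246420.000.
Minimum at Lower.

Lower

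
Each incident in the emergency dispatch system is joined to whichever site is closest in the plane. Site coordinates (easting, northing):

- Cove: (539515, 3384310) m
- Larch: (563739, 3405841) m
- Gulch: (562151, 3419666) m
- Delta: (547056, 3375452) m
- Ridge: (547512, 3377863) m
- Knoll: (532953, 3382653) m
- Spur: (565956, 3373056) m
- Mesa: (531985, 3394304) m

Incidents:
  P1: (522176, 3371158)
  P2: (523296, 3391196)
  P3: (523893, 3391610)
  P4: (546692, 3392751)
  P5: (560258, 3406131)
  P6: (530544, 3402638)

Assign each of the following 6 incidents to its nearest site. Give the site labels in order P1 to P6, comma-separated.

Knoll, Mesa, Mesa, Cove, Larch, Mesa

P1 → Knoll (d²=248278754.00)
P2 → Mesa (d²=85158385.00)
P3 → Mesa (d²=72738100.00)
P4 → Cove (d²=122759810.00)
P5 → Larch (d²=12201461.00)
P6 → Mesa (d²=71532037.00)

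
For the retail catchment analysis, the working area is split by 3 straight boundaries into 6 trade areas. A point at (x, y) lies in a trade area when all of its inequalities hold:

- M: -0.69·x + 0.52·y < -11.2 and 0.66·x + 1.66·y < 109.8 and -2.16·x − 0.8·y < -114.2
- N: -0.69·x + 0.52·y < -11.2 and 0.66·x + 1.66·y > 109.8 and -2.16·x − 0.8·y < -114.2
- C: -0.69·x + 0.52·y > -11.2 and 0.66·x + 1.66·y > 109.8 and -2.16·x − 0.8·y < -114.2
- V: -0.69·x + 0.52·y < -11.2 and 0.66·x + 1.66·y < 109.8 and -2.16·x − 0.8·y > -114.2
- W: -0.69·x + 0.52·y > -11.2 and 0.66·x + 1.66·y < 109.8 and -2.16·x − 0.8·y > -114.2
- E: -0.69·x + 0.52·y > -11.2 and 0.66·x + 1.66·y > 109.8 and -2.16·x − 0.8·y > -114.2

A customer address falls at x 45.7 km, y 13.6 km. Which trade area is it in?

V

-0.69·45.7 + 0.52·13.6 = -24.461, which is < -11.2
0.66·45.7 + 1.66·13.6 = 52.738, which is < 109.8
-2.16·45.7 − 0.8·13.6 = -109.592, which is > -114.2
This sign pattern matches V.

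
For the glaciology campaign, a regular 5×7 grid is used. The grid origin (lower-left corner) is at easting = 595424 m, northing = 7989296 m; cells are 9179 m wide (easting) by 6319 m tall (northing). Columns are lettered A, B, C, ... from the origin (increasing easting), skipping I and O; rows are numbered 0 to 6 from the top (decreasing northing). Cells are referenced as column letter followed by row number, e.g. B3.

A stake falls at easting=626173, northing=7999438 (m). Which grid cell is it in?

D5

Column index: ⌊(626173 − 595424) / 9179⌋ = ⌊3.350⌋ = 3 → column D
Row offset from origin: ⌊(7999438 − 7989296) / 6319⌋ = ⌊1.605⌋ = 1 → row 5 (counted from top)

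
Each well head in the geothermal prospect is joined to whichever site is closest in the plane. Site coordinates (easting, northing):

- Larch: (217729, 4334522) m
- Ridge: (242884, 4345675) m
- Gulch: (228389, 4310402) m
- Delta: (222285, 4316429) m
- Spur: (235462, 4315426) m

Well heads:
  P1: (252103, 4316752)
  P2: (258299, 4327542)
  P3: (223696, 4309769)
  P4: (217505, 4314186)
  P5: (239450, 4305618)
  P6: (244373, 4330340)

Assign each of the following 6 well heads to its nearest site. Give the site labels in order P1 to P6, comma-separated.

Spur, Ridge, Gulch, Delta, Spur, Ridge

P1 → Spur (d²=278681157.00)
P2 → Ridge (d²=566427914.00)
P3 → Gulch (d²=22424938.00)
P4 → Delta (d²=27879449.00)
P5 → Spur (d²=112101008.00)
P6 → Ridge (d²=237379346.00)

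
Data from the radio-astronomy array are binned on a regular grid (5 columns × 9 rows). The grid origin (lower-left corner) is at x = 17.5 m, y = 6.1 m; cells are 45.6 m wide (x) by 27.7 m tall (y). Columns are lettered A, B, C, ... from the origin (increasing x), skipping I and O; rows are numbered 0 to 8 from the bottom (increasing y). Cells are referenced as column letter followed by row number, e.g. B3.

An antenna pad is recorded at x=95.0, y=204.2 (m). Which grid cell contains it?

Column index: ⌊(95.0 − 17.5) / 45.6⌋ = ⌊1.700⌋ = 1 → column B
Row offset from origin: ⌊(204.2 − 6.1) / 27.7⌋ = ⌊7.152⌋ = 7 → row 7

B7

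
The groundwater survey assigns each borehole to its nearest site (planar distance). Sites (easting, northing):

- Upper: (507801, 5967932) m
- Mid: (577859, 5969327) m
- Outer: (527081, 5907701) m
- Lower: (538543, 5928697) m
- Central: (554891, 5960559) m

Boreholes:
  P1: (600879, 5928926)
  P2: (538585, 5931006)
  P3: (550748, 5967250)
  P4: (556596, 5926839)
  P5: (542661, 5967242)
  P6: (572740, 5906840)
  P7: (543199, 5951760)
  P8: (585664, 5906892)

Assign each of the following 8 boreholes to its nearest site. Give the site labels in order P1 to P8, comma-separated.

Mid, Lower, Central, Lower, Central, Lower, Central, Lower

P1 → Mid (d²=2162161201.00)
P2 → Lower (d²=5333245.00)
P3 → Central (d²=61933930.00)
P4 → Lower (d²=329362973.00)
P5 → Central (d²=194235389.00)
P6 → Lower (d²=1647163258.00)
P7 → Central (d²=214125265.00)
P8 → Lower (d²=2695846666.00)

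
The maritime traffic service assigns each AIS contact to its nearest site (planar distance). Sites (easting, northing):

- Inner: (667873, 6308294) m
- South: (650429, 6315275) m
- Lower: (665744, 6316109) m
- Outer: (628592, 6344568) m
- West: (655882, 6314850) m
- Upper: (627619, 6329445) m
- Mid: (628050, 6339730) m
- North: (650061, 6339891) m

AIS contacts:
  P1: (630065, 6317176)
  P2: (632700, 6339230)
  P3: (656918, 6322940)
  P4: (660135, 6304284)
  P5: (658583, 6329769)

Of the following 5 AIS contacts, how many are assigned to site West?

1

P1 → Upper
P2 → Mid
P3 → West
P4 → Inner
P5 → North
1 of the 5 goes to West.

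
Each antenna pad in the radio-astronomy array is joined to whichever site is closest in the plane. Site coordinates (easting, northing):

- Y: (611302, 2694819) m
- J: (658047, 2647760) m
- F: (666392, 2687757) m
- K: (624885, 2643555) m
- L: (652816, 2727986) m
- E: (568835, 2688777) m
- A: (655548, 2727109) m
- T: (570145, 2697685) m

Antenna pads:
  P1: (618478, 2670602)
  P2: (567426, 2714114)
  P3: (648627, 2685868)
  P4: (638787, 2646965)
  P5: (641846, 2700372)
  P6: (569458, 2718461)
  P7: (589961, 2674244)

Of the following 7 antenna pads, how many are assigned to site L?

P1 → Y
P2 → T
P3 → F
P4 → K
P5 → F
P6 → T
P7 → E
0 of the 7 go to L.

0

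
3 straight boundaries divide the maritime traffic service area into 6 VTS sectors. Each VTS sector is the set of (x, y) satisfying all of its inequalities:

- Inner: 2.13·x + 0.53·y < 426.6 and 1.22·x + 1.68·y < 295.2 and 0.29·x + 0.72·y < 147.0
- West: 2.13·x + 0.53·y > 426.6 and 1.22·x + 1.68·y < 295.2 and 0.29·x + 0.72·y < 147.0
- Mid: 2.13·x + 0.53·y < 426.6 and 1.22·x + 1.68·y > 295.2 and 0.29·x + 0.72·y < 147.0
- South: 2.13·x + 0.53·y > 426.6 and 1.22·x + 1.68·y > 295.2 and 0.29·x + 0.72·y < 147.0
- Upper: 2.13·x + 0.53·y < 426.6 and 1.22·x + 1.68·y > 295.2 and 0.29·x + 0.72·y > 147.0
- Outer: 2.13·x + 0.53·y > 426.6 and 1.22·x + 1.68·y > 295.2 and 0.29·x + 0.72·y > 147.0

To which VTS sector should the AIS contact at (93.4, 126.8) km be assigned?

2.13·93.4 + 0.53·126.8 = 266.146, which is < 426.6
1.22·93.4 + 1.68·126.8 = 326.972, which is > 295.2
0.29·93.4 + 0.72·126.8 = 118.382, which is < 147.0
This sign pattern matches Mid.

Mid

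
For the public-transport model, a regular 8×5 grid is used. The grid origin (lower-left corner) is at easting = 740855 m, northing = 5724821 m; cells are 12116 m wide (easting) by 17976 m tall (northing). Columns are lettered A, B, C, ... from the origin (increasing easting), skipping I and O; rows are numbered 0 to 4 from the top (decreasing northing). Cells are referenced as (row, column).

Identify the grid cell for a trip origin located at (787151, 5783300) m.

(1, D)

Column index: ⌊(787151 − 740855) / 12116⌋ = ⌊3.821⌋ = 3 → column D
Row offset from origin: ⌊(5783300 − 5724821) / 17976⌋ = ⌊3.253⌋ = 3 → row 1 (counted from top)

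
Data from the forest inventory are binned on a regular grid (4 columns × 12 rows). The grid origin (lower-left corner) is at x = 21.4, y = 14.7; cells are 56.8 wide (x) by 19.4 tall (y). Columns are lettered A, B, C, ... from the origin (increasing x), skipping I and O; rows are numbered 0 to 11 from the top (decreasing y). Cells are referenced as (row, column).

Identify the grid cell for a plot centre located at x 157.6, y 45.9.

Column index: ⌊(157.6 − 21.4) / 56.8⌋ = ⌊2.398⌋ = 2 → column C
Row offset from origin: ⌊(45.9 − 14.7) / 19.4⌋ = ⌊1.608⌋ = 1 → row 10 (counted from top)

(10, C)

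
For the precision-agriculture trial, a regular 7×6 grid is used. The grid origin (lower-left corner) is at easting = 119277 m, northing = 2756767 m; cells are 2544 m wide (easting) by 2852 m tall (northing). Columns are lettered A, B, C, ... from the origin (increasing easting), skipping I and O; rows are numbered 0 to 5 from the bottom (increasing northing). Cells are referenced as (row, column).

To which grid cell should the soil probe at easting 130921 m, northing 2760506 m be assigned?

(1, E)

Column index: ⌊(130921 − 119277) / 2544⌋ = ⌊4.577⌋ = 4 → column E
Row offset from origin: ⌊(2760506 − 2756767) / 2852⌋ = ⌊1.311⌋ = 1 → row 1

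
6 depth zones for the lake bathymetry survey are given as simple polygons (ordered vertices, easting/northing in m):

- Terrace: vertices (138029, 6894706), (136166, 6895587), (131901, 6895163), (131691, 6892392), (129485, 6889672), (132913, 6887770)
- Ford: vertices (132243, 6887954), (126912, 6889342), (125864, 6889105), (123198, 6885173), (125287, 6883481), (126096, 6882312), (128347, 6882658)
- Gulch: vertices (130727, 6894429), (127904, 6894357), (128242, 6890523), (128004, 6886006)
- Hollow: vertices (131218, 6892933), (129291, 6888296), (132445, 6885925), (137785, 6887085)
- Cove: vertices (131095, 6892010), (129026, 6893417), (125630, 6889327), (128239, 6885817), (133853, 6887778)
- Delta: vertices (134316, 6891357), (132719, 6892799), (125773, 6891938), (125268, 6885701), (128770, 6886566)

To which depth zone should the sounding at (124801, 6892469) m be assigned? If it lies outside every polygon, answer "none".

Cast a ray rightward from (124801, 6892469). For each polygon, the edges (by vertex number in listed order) whose endpoints lie on opposite sides of northing = 6892469, where each meets that height, and whether that is right or left of the point:
Terrace: 3–4 at easting≈131696.8 (right), 6–1 at easting≈136379.0 (right) → 2 crossings.
Ford: no edge straddles that height → 0 crossings.
Gulch: 2–3 at easting≈128070.4 (right), 4–1 at easting≈130093.4 (right) → 2 crossings.
Hollow: 1–2 at easting≈131025.2 (right), 4–1 at easting≈131739.0 (right) → 2 crossings.
Cove: 1–2 at easting≈130420.0 (right), 2–3 at easting≈128238.9 (right) → 2 crossings.
Delta: 1–2 at easting≈133084.5 (right), 2–3 at easting≈130056.8 (right) → 2 crossings.
All counts are even, so the point lies outside every listed polygon.

none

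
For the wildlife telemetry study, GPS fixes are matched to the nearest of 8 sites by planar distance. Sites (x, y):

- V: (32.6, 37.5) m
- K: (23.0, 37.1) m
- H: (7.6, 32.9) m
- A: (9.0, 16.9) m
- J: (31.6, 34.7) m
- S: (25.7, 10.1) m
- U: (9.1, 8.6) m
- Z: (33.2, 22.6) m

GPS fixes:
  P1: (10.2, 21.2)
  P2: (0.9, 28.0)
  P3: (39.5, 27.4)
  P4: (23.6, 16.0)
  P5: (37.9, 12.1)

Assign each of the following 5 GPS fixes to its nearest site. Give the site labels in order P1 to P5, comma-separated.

A, H, Z, S, Z

P1 → A (d²=19.93)
P2 → H (d²=68.90)
P3 → Z (d²=62.73)
P4 → S (d²=39.22)
P5 → Z (d²=132.34)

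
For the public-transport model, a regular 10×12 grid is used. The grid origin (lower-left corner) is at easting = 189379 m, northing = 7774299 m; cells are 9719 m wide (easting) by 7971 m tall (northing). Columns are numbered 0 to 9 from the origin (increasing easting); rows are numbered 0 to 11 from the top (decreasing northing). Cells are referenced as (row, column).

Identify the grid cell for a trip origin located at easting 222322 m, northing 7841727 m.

(3, 3)

Column index: ⌊(222322 − 189379) / 9719⌋ = ⌊3.390⌋ = 3
Row offset from origin: ⌊(7841727 − 7774299) / 7971⌋ = ⌊8.459⌋ = 8 → row 3 (counted from top)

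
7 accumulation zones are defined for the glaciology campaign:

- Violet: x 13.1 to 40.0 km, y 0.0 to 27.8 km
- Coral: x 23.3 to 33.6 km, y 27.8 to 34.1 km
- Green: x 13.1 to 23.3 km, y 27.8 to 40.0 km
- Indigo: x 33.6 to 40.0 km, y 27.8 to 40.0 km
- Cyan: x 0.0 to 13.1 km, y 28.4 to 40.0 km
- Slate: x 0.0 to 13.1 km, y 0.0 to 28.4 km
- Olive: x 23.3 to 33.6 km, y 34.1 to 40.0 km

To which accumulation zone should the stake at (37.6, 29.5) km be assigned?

Indigo

The point has x = 37.6 and y = 29.5.
Only Indigo satisfies 33.6 ≤ x ≤ 40.0 and 27.8 ≤ y ≤ 40.0.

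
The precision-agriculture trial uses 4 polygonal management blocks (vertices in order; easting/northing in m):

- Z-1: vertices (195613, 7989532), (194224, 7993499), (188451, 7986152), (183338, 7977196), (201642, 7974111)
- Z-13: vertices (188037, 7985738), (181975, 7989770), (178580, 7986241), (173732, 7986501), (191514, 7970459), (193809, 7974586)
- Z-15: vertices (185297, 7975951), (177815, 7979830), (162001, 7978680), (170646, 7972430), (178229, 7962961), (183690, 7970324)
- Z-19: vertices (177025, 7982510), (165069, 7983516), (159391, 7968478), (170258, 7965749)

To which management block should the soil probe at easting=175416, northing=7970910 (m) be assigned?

Cast a ray rightward from (175416, 7970910). For each polygon, the edges (by vertex number in listed order) whose endpoints lie on opposite sides of northing = 7970910, where each meets that height, and whether that is right or left of the point:
Z-1: no edge straddles that height → 0 crossings.
Z-13: 4–5 at easting≈191014.1 (right), 5–6 at easting≈191764.8 (right) → 2 crossings.
Z-15: 4–5 at easting≈171863.3 (left), 6–1 at easting≈183857.4 (right) → 1 crossing.
Z-19: 2–3 at easting≈160309.3 (left), 4–1 at easting≈172341.7 (left) → 0 crossings.
Only Z-15 has an odd count, so the point is inside Z-15.

Z-15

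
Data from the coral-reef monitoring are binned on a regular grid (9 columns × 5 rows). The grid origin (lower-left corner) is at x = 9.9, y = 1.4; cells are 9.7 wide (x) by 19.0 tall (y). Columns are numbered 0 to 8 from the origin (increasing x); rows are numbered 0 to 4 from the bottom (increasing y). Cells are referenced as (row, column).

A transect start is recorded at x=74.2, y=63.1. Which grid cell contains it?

(3, 6)

Column index: ⌊(74.2 − 9.9) / 9.7⌋ = ⌊6.629⌋ = 6
Row offset from origin: ⌊(63.1 − 1.4) / 19.0⌋ = ⌊3.247⌋ = 3 → row 3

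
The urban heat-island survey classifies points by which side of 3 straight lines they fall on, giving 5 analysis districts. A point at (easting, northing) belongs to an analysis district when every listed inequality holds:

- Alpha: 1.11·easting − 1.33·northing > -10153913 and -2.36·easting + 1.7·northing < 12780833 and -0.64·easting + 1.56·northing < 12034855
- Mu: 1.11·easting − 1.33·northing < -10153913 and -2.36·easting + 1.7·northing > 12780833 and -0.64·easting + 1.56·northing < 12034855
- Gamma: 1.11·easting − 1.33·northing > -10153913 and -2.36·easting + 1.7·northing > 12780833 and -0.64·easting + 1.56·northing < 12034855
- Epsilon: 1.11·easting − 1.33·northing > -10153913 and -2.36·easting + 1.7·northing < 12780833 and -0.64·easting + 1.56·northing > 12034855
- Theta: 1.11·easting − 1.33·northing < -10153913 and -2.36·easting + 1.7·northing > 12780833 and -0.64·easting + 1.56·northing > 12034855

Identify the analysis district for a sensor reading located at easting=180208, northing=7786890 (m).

Mu

1.11·180208 − 1.33·7786890 = -10156532.820, which is < -10153913
-2.36·180208 + 1.7·7786890 = 12812422.120, which is > 12780833
-0.64·180208 + 1.56·7786890 = 12032215.280, which is < 12034855
This sign pattern matches Mu.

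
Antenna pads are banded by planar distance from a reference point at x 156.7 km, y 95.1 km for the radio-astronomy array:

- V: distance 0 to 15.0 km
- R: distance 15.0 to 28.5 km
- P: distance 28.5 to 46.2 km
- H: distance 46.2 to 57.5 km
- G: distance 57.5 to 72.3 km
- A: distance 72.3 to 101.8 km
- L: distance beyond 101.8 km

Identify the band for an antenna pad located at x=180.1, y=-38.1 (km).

Distance = √((180.1−156.7)² + (-38.1−95.1)²) = √(547.560 + 17742.240) = 135.240 km.
101.8 ≤ 135.240 < ∞ → L.

L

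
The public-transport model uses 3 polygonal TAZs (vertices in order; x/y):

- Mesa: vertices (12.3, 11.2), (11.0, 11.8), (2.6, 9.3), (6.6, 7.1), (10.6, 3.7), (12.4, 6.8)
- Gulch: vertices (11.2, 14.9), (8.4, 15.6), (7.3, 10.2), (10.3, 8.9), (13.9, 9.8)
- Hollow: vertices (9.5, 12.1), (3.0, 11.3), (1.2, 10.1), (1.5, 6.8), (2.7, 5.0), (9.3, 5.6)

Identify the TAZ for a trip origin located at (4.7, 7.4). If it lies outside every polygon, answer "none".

Hollow

Cast a ray rightward from (4.7, 7.4). For each polygon, the edges (by vertex number in listed order) whose endpoints lie on opposite sides of y = 7.4, where each meets that height, and whether that is right or left of the point:
Mesa: 3–4 at x≈6.05 (right), 6–1 at x≈12.39 (right) → 2 crossings.
Gulch: no edge straddles that height → 0 crossings.
Hollow: 3–4 at x≈1.45 (left), 6–1 at x≈9.36 (right) → 1 crossing.
Only Hollow has an odd count, so the point is inside Hollow.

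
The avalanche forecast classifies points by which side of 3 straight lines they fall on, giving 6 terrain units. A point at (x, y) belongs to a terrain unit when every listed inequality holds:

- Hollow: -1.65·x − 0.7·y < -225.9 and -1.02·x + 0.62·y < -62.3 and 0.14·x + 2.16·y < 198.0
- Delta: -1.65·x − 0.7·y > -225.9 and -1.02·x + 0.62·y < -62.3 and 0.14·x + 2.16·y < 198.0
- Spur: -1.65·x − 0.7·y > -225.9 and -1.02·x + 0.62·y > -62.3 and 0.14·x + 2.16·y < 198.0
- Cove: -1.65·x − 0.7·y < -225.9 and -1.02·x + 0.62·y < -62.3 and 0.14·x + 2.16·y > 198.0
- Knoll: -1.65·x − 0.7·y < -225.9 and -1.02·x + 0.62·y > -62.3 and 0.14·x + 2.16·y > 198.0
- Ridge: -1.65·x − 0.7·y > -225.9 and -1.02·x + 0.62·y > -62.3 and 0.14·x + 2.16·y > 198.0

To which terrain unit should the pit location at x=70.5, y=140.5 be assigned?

-1.65·70.5 − 0.7·140.5 = -214.675, which is > -225.9
-1.02·70.5 + 0.62·140.5 = 15.200, which is > -62.3
0.14·70.5 + 2.16·140.5 = 313.350, which is > 198.0
This sign pattern matches Ridge.

Ridge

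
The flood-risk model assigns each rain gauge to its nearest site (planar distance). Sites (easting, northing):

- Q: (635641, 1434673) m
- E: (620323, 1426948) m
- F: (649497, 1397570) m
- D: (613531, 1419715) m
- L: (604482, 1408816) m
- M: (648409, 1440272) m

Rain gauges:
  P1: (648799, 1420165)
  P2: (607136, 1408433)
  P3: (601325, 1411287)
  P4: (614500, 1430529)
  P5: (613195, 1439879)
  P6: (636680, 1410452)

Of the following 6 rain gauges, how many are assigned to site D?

P1 → Q
P2 → L
P3 → L
P4 → E
P5 → E
P6 → F
0 of the 6 go to D.

0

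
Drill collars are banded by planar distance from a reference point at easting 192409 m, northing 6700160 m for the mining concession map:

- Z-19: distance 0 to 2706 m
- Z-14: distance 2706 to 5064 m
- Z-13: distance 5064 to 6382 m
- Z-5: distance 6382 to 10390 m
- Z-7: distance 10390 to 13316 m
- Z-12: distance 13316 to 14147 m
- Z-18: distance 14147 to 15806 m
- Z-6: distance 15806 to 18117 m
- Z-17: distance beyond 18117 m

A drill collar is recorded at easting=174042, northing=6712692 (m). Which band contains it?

Distance = √((174042−192409)² + (6712692−6700160)²) = √(337346689.000 + 157051024.000) = 22235.056 m.
18117 ≤ 22235.056 < ∞ → Z-17.

Z-17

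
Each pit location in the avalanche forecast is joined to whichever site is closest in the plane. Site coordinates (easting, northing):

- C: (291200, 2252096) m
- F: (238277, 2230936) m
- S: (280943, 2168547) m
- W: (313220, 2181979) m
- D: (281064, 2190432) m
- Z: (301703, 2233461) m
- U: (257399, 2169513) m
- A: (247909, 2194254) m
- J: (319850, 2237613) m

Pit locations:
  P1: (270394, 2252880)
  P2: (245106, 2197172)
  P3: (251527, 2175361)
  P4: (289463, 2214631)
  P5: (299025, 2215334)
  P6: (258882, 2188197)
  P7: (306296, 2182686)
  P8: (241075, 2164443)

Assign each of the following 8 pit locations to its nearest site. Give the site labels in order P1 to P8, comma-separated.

C, A, U, Z, Z, A, W, U

P1 → C (d²=433504292.00)
P2 → A (d²=16371533.00)
P3 → U (d²=68679488.00)
P4 → Z (d²=504386500.00)
P5 → Z (d²=335759813.00)
P6 → A (d²=157093978.00)
P7 → W (d²=48441625.00)
P8 → U (d²=292177876.00)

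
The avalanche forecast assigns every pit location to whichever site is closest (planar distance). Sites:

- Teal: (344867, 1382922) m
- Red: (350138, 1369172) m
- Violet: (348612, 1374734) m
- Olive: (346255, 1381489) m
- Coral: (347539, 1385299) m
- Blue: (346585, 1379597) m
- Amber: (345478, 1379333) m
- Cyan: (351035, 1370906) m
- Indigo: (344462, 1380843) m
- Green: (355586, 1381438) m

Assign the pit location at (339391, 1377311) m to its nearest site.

Squared distances to each site:
Teal: 61469897.000; Red: 181741330.000; Violet: 91667770.000; Olive: 64570180.000; Coral: 130198048.000; Blue: 56979432.000; Amber: 41140053.000; Cyan: 176606761.000; Indigo: 38190065.000; Green: 279310154.000.
Minimum at Indigo.

Indigo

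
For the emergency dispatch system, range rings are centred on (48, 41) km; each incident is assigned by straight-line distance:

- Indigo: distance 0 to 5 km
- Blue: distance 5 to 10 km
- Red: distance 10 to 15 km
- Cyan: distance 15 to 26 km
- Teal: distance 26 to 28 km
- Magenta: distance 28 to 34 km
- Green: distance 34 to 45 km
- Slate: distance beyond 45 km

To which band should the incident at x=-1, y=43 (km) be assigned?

Distance = √((-1−48)² + (43−41)²) = √(2401.000 + 4.000) = 49.041 km.
45 ≤ 49.041 < ∞ → Slate.

Slate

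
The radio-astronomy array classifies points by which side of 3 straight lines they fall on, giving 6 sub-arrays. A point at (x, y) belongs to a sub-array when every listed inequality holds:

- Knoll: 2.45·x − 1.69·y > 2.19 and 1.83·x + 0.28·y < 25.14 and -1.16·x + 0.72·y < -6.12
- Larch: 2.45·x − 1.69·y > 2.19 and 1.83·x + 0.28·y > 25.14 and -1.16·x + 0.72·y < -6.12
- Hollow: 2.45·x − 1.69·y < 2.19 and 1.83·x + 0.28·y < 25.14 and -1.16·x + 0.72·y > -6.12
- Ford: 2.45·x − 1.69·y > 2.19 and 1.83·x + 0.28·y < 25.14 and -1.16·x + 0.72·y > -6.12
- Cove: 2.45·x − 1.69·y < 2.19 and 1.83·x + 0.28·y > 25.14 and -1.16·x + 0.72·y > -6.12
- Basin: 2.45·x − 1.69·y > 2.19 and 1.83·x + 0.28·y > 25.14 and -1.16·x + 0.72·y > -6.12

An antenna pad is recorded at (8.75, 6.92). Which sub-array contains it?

2.45·8.75 − 1.69·6.92 = 9.743, which is > 2.19
1.83·8.75 + 0.28·6.92 = 17.950, which is < 25.14
-1.16·8.75 + 0.72·6.92 = -5.168, which is > -6.12
This sign pattern matches Ford.

Ford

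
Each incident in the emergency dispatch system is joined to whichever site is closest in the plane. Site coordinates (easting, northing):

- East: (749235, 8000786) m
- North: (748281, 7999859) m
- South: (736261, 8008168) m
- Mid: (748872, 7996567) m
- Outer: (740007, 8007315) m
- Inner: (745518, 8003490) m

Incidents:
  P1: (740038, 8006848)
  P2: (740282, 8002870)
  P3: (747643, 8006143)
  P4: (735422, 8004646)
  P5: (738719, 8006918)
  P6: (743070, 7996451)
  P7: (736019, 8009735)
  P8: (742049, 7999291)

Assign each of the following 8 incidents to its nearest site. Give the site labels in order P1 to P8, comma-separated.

Outer, Outer, Inner, South, Outer, Mid, South, Inner

P1 → Outer (d²=219050.00)
P2 → Outer (d²=19833650.00)
P3 → Inner (d²=11554034.00)
P4 → South (d²=13108405.00)
P5 → Outer (d²=1816553.00)
P6 → Mid (d²=33676660.00)
P7 → South (d²=2514053.00)
P8 → Inner (d²=29665562.00)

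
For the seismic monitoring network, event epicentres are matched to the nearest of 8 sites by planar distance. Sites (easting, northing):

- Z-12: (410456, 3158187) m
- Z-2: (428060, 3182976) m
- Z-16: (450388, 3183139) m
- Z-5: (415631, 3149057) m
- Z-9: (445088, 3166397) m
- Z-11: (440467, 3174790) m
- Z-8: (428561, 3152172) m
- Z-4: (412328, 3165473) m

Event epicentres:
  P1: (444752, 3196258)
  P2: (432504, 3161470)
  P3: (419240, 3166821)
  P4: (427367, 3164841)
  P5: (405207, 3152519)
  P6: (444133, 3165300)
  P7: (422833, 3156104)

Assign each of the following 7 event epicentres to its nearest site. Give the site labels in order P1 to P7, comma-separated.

Z-16, Z-8, Z-4, Z-8, Z-12, Z-9, Z-8

P1 → Z-16 (d²=203872657.00)
P2 → Z-8 (d²=102000053.00)
P3 → Z-4 (d²=49592848.00)
P4 → Z-8 (d²=161929197.00)
P5 → Z-12 (d²=59678225.00)
P6 → Z-9 (d²=2115434.00)
P7 → Z-8 (d²=48270608.00)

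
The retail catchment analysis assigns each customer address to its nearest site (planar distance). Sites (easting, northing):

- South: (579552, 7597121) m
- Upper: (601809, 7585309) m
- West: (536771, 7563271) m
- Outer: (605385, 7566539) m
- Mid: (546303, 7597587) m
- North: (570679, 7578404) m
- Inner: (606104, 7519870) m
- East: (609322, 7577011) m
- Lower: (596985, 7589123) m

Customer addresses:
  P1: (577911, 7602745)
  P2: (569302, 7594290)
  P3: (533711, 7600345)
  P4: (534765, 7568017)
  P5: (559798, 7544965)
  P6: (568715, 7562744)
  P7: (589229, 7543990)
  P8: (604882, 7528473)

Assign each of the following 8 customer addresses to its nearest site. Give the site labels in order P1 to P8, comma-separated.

South, South, Mid, West, West, North, Outer, Inner

P1 → South (d²=34322257.00)
P2 → South (d²=113077061.00)
P3 → Mid (d²=166165028.00)
P4 → West (d²=26548552.00)
P5 → West (d²=865352365.00)
P6 → North (d²=249092896.00)
P7 → Outer (d²=769473737.00)
P8 → Inner (d²=75504893.00)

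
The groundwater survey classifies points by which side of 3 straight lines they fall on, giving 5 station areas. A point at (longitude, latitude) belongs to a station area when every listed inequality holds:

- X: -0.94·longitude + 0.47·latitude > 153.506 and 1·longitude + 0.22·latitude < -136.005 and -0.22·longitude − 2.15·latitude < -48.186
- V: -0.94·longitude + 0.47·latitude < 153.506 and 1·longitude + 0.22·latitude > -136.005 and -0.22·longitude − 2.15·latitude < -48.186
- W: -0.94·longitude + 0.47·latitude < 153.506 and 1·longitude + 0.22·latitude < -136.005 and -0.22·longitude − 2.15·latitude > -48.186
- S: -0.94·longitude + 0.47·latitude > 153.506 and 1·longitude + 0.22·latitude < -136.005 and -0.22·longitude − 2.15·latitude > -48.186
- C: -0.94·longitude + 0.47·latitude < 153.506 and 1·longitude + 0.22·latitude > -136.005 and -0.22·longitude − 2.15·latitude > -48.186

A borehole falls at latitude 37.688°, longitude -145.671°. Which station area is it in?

-0.94·-145.671 + 0.47·37.688 = 154.644, which is > 153.506
1·-145.671 + 0.22·37.688 = -137.380, which is < -136.005
-0.22·-145.671 − 2.15·37.688 = -48.982, which is < -48.186
This sign pattern matches X.

X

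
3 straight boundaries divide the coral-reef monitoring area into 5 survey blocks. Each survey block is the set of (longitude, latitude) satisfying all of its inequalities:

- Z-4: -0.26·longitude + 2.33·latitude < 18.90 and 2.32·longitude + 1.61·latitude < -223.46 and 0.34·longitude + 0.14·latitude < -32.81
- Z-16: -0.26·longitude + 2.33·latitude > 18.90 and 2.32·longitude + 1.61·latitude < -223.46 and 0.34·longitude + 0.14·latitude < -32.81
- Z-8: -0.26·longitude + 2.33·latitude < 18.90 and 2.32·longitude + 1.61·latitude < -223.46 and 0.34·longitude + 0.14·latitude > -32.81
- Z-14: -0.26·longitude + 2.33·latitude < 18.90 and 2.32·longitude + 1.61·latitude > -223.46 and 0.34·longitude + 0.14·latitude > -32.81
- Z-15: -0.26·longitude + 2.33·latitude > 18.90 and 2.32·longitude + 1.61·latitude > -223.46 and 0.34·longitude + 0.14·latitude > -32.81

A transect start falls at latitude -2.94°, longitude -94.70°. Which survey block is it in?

-0.26·-94.70 + 2.33·-2.94 = 17.772, which is < 18.90
2.32·-94.70 + 1.61·-2.94 = -224.437, which is < -223.46
0.34·-94.70 + 0.14·-2.94 = -32.610, which is > -32.81
This sign pattern matches Z-8.

Z-8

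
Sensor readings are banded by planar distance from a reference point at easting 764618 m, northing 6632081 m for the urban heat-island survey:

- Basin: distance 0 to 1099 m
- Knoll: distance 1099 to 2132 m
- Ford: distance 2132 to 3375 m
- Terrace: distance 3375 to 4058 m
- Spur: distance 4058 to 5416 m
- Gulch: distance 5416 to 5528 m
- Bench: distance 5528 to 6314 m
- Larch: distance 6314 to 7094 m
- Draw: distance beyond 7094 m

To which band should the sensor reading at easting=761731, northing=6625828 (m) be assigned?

Larch

Distance = √((761731−764618)² + (6625828−6632081)²) = √(8334769.000 + 39100009.000) = 6887.291 m.
6314 ≤ 6887.291 < 7094 → Larch.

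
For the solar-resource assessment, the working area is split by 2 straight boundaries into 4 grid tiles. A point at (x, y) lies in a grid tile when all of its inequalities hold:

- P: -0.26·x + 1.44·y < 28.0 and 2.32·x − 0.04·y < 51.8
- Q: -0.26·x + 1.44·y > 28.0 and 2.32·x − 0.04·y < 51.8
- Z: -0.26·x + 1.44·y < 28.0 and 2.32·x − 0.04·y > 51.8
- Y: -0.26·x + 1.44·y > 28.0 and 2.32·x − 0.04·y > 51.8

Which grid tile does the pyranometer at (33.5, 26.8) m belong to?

Y

-0.26·33.5 + 1.44·26.8 = 29.882, which is > 28.0
2.32·33.5 − 0.04·26.8 = 76.648, which is > 51.8
This sign pattern matches Y.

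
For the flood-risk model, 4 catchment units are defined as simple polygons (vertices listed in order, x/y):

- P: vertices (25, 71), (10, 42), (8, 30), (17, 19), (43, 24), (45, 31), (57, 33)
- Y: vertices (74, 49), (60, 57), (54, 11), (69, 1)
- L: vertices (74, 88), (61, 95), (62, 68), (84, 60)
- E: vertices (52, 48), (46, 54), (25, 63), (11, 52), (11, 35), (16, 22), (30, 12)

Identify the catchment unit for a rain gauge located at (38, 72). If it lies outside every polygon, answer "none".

none

Cast a ray rightward from (38, 72). For each polygon, the edges (by vertex number in listed order) whose endpoints lie on opposite sides of y = 72, where each meets that height, and whether that is right or left of the point:
P: no edge straddles that height → 0 crossings.
Y: no edge straddles that height → 0 crossings.
L: 2–3 at x≈61.9 (right), 4–1 at x≈79.7 (right) → 2 crossings.
E: no edge straddles that height → 0 crossings.
All counts are even, so the point lies outside every listed polygon.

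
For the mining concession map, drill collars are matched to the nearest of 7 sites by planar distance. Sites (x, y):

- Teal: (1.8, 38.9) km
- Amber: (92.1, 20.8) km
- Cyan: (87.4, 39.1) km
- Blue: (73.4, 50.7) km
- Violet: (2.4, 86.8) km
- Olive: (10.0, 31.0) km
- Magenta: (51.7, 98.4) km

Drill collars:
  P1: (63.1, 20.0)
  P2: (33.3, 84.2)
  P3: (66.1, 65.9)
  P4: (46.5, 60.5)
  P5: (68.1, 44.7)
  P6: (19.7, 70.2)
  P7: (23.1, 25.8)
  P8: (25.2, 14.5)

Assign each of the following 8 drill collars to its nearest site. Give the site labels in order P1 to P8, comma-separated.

Amber, Magenta, Blue, Blue, Blue, Violet, Olive, Olive

P1 → Amber (d²=841.64)
P2 → Magenta (d²=540.20)
P3 → Blue (d²=284.33)
P4 → Blue (d²=819.65)
P5 → Blue (d²=64.09)
P6 → Violet (d²=574.85)
P7 → Olive (d²=198.65)
P8 → Olive (d²=503.29)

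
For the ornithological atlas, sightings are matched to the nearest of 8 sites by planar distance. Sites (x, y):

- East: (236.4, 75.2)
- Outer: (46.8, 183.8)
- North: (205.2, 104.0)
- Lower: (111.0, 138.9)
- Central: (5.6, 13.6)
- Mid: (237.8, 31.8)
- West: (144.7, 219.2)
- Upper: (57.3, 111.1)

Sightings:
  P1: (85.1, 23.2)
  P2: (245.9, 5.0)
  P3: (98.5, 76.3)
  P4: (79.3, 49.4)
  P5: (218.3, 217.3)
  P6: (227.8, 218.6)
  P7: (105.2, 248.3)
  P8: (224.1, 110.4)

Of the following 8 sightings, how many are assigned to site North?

1

P1 → Central
P2 → Mid
P3 → Upper
P4 → Upper
P5 → West
P6 → West
P7 → West
P8 → North
1 of the 8 goes to North.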